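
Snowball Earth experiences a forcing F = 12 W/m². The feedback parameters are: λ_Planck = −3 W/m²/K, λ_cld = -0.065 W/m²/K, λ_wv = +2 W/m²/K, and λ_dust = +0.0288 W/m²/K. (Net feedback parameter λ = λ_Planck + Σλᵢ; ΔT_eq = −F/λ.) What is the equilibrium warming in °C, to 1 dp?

11.6 °C

Net feedback parameter λ = (−3) + (-0.065) + (+2) + (+0.0288) = -1.0362 W/m²/K.
ΔT = −F/λ = −12/(-1.0362) = 11.6 °C.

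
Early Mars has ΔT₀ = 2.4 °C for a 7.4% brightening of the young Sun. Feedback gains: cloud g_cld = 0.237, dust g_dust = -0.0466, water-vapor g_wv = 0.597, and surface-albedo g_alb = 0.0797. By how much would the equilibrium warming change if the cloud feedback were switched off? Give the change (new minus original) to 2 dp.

-11.57 °C

Original: g = 0.8671, ΔT = 2.4/(1−0.8671) = 18.0587 °C.
Without cloud: g' = 0.6301, ΔT' = 2.4/(1−0.6301) = 6.4882 °C.
Change = 6.4882 − 18.0587 = -11.57 °C.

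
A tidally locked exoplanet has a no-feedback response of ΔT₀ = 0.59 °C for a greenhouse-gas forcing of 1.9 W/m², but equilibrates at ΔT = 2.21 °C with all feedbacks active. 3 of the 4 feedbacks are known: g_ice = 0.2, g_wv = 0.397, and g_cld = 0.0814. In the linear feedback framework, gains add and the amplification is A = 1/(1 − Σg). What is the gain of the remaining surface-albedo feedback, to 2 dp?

Amplification A = ΔT/ΔT₀ = 2.21/0.59 = 3.746.
Total gain g = 1 − 1/A = 1 − 1/3.746 = 0.733.
Known gains sum to 0.2 + 0.397 + 0.0814 = 0.6784.
g_alb = 0.733 − 0.6784 = 0.05.

0.05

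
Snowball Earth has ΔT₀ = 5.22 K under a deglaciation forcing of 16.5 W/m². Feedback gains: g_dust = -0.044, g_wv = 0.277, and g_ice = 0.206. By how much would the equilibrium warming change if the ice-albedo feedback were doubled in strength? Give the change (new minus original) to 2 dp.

Original: g = 0.439, ΔT = 5.22/(1−0.439) = 9.3048 K.
With doubled ice-albedo: g' = 0.645, ΔT' = 5.22/(1−0.645) = 14.7042 K.
Change = 14.7042 − 9.3048 = 5.40 K.

5.40 K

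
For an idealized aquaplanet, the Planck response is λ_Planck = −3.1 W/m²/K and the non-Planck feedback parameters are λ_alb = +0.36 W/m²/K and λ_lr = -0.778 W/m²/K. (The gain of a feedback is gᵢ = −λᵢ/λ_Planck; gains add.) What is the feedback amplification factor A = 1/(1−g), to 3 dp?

0.881

Convert to gains: g_alb = 0.36/3.1 = 0.1161; g_lr = -0.778/3.1 = -0.251.
Total gain g = -0.1349.
A = 1/(1 + 0.1349) = 0.881.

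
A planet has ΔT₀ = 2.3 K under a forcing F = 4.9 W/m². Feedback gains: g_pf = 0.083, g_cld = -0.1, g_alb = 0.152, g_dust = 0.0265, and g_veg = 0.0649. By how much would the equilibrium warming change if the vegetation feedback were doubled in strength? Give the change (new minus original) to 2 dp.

0.27 K

Original: g = 0.2264, ΔT = 2.3/(1−0.2264) = 2.9731 K.
With doubled vegetation: g' = 0.2913, ΔT' = 2.3/(1−0.2913) = 3.2454 K.
Change = 3.2454 − 2.9731 = 0.27 K.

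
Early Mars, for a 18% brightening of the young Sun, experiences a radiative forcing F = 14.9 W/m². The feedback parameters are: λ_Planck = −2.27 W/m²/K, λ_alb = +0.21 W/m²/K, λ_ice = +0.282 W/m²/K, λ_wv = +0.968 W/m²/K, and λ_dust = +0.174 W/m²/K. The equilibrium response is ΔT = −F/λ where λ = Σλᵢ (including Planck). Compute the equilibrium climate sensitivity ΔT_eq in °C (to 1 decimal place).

23.4 °C

Net feedback parameter λ = (−2.27) + (+0.21) + (+0.282) + (+0.968) + (+0.174) = -0.636 W/m²/K.
ΔT = −F/λ = −14.9/(-0.636) = 23.4 °C.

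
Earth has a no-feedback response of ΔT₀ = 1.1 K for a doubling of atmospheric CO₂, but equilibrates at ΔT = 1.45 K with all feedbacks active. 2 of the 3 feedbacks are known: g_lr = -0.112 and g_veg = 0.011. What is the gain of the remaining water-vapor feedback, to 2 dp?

Amplification A = ΔT/ΔT₀ = 1.45/1.1 = 1.318.
Total gain g = 1 − 1/A = 1 − 1/1.318 = 0.2413.
Known gains sum to -0.112 + 0.011 = -0.101.
g_wv = 0.2413 + 0.101 = 0.34.

0.34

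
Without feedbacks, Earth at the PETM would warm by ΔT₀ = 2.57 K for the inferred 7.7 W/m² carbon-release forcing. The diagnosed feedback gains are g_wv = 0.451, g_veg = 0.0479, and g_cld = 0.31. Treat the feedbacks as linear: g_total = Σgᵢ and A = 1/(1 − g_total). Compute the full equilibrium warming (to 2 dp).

13.45 K

Total gain g = 0.451 + 0.0479 + 0.31 = 0.8089.
Amplification A = 1/(1 − 0.8089) = 5.233.
ΔT = 2.57 × 5.233 = 13.45 K.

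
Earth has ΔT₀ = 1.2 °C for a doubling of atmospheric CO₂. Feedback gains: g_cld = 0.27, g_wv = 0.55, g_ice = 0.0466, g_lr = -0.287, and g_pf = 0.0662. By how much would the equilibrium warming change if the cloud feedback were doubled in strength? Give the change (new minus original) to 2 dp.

Original: g = 0.6458, ΔT = 1.2/(1−0.6458) = 3.3879 °C.
With doubled cloud: g' = 0.9158, ΔT' = 1.2/(1−0.9158) = 14.2518 °C.
Change = 14.2518 − 3.3879 = 10.86 °C.

10.86 °C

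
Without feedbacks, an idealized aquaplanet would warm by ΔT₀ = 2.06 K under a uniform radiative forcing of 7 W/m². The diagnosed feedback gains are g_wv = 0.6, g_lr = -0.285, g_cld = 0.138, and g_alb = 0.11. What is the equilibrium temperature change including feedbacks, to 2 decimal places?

4.71 K

Total gain g = 0.6 − 0.285 + 0.138 + 0.11 = 0.563.
Amplification A = 1/(1 − 0.563) = 2.288.
ΔT = 2.06 × 2.288 = 4.71 K.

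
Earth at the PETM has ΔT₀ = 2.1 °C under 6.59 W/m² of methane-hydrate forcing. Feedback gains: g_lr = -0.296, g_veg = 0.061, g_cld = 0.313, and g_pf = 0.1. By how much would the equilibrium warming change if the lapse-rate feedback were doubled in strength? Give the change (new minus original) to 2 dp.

-0.68 °C

Original: g = 0.178, ΔT = 2.1/(1−0.178) = 2.5547 °C.
With doubled lapse-rate: g' = -0.118, ΔT' = 2.1/(1+0.118) = 1.8784 °C.
Change = 1.8784 − 2.5547 = -0.68 °C.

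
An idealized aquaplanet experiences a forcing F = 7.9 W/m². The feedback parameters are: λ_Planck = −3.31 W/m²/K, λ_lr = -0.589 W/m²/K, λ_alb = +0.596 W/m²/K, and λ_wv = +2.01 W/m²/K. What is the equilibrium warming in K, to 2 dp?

Net feedback parameter λ = (−3.31) + (-0.589) + (+0.596) + (+2.01) = -1.293 W/m²/K.
ΔT = −F/λ = −7.9/(-1.293) = 6.11 K.

6.11 K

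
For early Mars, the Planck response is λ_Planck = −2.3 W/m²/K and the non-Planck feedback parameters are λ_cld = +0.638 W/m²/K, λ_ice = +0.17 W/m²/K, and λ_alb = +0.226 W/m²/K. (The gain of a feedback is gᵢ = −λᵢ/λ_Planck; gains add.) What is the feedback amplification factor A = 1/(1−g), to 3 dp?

1.817

Convert to gains: g_cld = 0.638/2.3 = 0.2774; g_ice = 0.17/2.3 = 0.07391; g_alb = 0.226/2.3 = 0.09826.
Total gain g = 0.44957.
A = 1/(1 − 0.44957) = 1.817.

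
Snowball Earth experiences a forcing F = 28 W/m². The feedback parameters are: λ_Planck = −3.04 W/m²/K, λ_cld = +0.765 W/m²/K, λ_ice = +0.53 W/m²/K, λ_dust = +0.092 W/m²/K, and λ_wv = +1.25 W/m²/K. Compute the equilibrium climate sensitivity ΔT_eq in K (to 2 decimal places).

Net feedback parameter λ = (−3.04) + (+0.765) + (+0.53) + (+0.092) + (+1.25) = -0.403 W/m²/K.
ΔT = −F/λ = −28/(-0.403) = 69.48 K.

69.48 K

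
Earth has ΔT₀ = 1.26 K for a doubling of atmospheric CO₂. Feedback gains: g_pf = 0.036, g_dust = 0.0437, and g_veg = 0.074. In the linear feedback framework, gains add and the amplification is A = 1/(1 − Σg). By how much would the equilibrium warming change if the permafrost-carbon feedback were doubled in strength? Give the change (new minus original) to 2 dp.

0.07 K

Original: g = 0.1537, ΔT = 1.26/(1−0.1537) = 1.4888 K.
With doubled permafrost-carbon: g' = 0.1897, ΔT' = 1.26/(1−0.1897) = 1.5550 K.
Change = 1.5550 − 1.4888 = 0.07 K.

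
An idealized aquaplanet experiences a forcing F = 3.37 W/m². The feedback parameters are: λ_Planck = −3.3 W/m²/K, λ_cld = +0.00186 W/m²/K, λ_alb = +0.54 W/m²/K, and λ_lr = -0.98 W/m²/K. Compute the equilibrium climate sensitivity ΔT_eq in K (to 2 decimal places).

0.90 K

Net feedback parameter λ = (−3.3) + (+0.00186) + (+0.54) + (-0.98) = -3.73814 W/m²/K.
ΔT = −F/λ = −3.37/(-3.73814) = 0.90 K.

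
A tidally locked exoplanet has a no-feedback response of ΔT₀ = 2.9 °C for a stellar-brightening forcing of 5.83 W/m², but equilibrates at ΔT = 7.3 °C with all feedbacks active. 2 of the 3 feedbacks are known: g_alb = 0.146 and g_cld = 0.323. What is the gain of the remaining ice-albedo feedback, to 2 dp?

Amplification A = ΔT/ΔT₀ = 7.3/2.9 = 2.517.
Total gain g = 1 − 1/A = 1 − 1/2.517 = 0.6027.
Known gains sum to 0.146 + 0.323 = 0.469.
g_ice = 0.6027 − 0.469 = 0.13.

0.13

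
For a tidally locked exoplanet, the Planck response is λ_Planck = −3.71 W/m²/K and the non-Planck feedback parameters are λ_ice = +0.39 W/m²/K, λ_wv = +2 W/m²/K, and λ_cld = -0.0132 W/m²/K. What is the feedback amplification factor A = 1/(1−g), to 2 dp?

2.78

Convert to gains: g_ice = 0.39/3.71 = 0.1051; g_wv = 2/3.71 = 0.5391; g_cld = -0.0132/3.71 = -0.003558.
Total gain g = 0.640642.
A = 1/(1 − 0.640642) = 2.78.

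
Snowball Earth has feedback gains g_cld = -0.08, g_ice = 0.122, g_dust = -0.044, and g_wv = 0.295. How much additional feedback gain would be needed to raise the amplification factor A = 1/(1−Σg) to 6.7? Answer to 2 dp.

Current total gain = 0.293.
Target gain for A = 6.7: g* = 1 − 1/6.7 = 0.8507.
Additional gain needed = 0.8507 − 0.293 = 0.56.

0.56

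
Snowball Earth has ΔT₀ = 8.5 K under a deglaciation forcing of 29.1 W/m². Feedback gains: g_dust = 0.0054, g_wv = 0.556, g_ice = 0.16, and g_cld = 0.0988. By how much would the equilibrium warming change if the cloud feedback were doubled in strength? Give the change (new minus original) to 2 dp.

Original: g = 0.8202, ΔT = 8.5/(1−0.8202) = 47.2747 K.
With doubled cloud: g' = 0.919, ΔT' = 8.5/(1−0.919) = 104.9383 K.
Change = 104.9383 − 47.2747 = 57.66 K.

57.66 K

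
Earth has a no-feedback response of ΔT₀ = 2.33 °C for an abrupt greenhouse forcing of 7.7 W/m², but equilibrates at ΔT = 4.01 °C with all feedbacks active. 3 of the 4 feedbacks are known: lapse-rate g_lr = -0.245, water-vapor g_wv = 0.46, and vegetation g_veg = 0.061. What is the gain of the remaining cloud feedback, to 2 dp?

0.14

Amplification A = ΔT/ΔT₀ = 4.01/2.33 = 1.721.
Total gain g = 1 − 1/A = 1 − 1/1.721 = 0.4189.
Known gains sum to -0.245 + 0.46 + 0.061 = 0.276.
g_cld = 0.4189 − 0.276 = 0.14.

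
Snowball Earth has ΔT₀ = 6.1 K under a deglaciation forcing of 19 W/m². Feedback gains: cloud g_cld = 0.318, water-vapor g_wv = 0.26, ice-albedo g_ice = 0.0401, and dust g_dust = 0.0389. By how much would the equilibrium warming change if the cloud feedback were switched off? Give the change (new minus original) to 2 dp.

-8.56 K

Original: g = 0.657, ΔT = 6.1/(1−0.657) = 17.7843 K.
Without cloud: g' = 0.339, ΔT' = 6.1/(1−0.339) = 9.2284 K.
Change = 9.2284 − 17.7843 = -8.56 K.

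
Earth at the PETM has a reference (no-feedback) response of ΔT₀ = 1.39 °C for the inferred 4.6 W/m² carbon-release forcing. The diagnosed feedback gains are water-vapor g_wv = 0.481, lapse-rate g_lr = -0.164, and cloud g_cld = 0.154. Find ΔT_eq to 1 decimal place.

Total gain g = 0.481 − 0.164 + 0.154 = 0.471.
Amplification A = 1/(1 − 0.471) = 1.89.
ΔT = 1.39 × 1.89 = 2.6 °C.

2.6 °C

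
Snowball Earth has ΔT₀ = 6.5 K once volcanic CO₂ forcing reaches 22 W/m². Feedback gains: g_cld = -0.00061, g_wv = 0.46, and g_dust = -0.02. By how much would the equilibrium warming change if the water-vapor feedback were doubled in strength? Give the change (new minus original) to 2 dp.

53.01 K

Original: g = 0.43939, ΔT = 6.5/(1−0.43939) = 11.5945 K.
With doubled water-vapor: g' = 0.89939, ΔT' = 6.5/(1−0.89939) = 64.6059 K.
Change = 64.6059 − 11.5945 = 53.01 K.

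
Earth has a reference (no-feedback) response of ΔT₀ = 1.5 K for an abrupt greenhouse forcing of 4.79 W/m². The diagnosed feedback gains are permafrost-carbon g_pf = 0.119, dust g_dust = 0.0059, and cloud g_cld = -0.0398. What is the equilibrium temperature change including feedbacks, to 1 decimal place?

Total gain g = 0.119 + 0.0059 − 0.0398 = 0.0851.
Amplification A = 1/(1 − 0.0851) = 1.093.
ΔT = 1.5 × 1.093 = 1.6 K.

1.6 K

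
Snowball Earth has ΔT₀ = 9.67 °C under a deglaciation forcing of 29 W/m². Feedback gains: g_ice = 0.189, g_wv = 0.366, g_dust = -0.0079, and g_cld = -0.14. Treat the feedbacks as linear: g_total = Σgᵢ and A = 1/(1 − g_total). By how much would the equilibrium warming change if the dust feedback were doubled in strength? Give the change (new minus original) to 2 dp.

Original: g = 0.4071, ΔT = 9.67/(1−0.4071) = 16.3097 °C.
With doubled dust: g' = 0.3992, ΔT' = 9.67/(1−0.3992) = 16.0952 °C.
Change = 16.0952 − 16.3097 = -0.21 °C.

-0.21 °C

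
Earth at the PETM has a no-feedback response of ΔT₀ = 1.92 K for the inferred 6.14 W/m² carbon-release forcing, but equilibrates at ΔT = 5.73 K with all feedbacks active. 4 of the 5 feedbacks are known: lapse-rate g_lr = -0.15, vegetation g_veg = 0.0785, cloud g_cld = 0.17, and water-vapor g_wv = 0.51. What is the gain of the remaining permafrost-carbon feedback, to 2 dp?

0.06

Amplification A = ΔT/ΔT₀ = 5.73/1.92 = 2.984.
Total gain g = 1 − 1/A = 1 − 1/2.984 = 0.6649.
Known gains sum to -0.15 + 0.0785 + 0.17 + 0.51 = 0.6085.
g_pf = 0.6649 − 0.6085 = 0.06.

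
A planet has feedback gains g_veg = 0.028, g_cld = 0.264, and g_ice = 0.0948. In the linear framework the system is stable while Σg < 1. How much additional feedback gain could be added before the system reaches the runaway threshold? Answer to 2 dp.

Current total gain = 0.028 + 0.264 + 0.0948 = 0.3868.
Margin to runaway = 1 − 0.3868 = 0.61.

0.61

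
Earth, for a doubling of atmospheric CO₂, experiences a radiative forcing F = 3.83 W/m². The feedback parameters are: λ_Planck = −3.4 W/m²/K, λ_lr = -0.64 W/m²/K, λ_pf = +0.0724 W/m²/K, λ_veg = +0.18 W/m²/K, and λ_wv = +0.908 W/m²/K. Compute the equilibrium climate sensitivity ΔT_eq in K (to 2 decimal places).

1.33 K

Net feedback parameter λ = (−3.4) + (-0.64) + (+0.0724) + (+0.18) + (+0.908) = -2.8796 W/m²/K.
ΔT = −F/λ = −3.83/(-2.8796) = 1.33 K.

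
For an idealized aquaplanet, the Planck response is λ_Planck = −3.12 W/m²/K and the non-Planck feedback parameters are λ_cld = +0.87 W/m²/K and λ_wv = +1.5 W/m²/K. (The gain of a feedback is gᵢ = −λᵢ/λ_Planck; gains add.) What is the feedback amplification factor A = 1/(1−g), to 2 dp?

4.16

Convert to gains: g_cld = 0.87/3.12 = 0.2788; g_wv = 1.5/3.12 = 0.4808.
Total gain g = 0.7596.
A = 1/(1 − 0.7596) = 4.16.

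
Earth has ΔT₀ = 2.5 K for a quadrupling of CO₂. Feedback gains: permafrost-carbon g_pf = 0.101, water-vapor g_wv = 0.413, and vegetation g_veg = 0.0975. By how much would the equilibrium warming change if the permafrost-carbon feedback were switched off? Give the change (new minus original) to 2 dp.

Original: g = 0.6115, ΔT = 2.5/(1−0.6115) = 6.4350 K.
Without permafrost-carbon: g' = 0.5105, ΔT' = 2.5/(1−0.5105) = 5.1073 K.
Change = 5.1073 − 6.4350 = -1.33 K.

-1.33 K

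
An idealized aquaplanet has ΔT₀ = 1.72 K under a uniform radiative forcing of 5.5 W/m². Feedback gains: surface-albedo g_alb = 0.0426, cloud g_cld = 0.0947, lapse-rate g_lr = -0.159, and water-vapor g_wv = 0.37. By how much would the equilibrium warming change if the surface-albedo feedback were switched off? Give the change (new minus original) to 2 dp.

-0.16 K

Original: g = 0.3483, ΔT = 1.72/(1−0.3483) = 2.6393 K.
Without surface-albedo: g' = 0.3057, ΔT' = 1.72/(1−0.3057) = 2.4773 K.
Change = 2.4773 − 2.6393 = -0.16 K.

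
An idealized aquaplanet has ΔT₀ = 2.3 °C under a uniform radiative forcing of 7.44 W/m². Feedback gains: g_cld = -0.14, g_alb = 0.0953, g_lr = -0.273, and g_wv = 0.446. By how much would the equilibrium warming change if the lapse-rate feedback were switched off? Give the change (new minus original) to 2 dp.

1.20 °C

Original: g = 0.1283, ΔT = 2.3/(1−0.1283) = 2.6385 °C.
Without lapse-rate: g' = 0.4013, ΔT' = 2.3/(1−0.4013) = 3.8417 °C.
Change = 3.8417 − 2.6385 = 1.20 °C.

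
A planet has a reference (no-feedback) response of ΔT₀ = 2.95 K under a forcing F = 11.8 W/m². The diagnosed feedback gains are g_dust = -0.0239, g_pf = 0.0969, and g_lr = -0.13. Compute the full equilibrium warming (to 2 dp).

2.79 K

Total gain g = -0.0239 + 0.0969 − 0.13 = -0.057.
Amplification A = 1/(1 + 0.057) = 0.9461.
ΔT = 2.95 × 0.9461 = 2.79 K.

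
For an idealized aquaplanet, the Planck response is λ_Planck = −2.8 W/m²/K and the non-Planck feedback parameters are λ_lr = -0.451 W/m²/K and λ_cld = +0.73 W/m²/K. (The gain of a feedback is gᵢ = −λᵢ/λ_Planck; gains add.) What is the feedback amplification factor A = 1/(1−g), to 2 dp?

1.11

Convert to gains: g_lr = -0.451/2.8 = -0.1611; g_cld = 0.73/2.8 = 0.2607.
Total gain g = 0.0996.
A = 1/(1 − 0.0996) = 1.11.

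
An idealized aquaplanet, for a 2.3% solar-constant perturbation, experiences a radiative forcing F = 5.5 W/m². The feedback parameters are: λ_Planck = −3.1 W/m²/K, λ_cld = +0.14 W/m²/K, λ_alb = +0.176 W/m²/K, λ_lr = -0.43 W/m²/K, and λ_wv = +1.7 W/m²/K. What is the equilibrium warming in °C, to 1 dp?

3.6 °C

Net feedback parameter λ = (−3.1) + (+0.14) + (+0.176) + (-0.43) + (+1.7) = -1.514 W/m²/K.
ΔT = −F/λ = −5.5/(-1.514) = 3.6 °C.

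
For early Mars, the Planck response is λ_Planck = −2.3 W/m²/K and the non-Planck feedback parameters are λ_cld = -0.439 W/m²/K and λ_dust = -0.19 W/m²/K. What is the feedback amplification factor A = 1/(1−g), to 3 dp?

0.785

Convert to gains: g_cld = -0.439/2.3 = -0.1909; g_dust = -0.19/2.3 = -0.08261.
Total gain g = -0.27351.
A = 1/(1 + 0.27351) = 0.785.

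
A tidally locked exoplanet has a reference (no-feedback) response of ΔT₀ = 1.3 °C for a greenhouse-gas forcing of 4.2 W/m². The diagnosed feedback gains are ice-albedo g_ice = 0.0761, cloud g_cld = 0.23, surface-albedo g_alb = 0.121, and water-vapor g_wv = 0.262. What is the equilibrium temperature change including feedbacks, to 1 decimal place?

4.2 °C

Total gain g = 0.0761 + 0.23 + 0.121 + 0.262 = 0.6891.
Amplification A = 1/(1 − 0.6891) = 3.216.
ΔT = 1.3 × 3.216 = 4.2 °C.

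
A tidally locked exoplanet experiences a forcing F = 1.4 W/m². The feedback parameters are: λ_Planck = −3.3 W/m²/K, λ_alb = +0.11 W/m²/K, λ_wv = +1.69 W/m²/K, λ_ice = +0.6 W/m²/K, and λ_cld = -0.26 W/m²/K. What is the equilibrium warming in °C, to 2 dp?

1.21 °C

Net feedback parameter λ = (−3.3) + (+0.11) + (+1.69) + (+0.6) + (-0.26) = -1.16 W/m²/K.
ΔT = −F/λ = −1.4/(-1.16) = 1.21 °C.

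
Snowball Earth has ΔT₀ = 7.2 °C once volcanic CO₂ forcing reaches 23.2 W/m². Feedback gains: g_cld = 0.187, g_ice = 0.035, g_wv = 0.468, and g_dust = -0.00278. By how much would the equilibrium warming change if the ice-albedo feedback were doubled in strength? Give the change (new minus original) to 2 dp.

2.90 °C

Original: g = 0.68722, ΔT = 7.2/(1−0.68722) = 23.0194 °C.
With doubled ice-albedo: g' = 0.72222, ΔT' = 7.2/(1−0.72222) = 25.9198 °C.
Change = 25.9198 − 23.0194 = 2.90 °C.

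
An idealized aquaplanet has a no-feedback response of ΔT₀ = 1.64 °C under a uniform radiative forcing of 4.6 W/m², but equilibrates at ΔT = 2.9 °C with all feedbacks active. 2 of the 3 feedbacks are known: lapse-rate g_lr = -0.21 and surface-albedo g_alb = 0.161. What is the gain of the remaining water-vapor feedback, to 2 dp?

Amplification A = ΔT/ΔT₀ = 2.9/1.64 = 1.768.
Total gain g = 1 − 1/A = 1 − 1/1.768 = 0.4344.
Known gains sum to -0.21 + 0.161 = -0.049.
g_wv = 0.4344 + 0.049 = 0.48.

0.48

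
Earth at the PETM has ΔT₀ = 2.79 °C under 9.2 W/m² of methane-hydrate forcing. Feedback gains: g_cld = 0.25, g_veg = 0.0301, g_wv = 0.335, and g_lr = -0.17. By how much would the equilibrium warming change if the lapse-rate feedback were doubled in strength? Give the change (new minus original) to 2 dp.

Original: g = 0.4451, ΔT = 2.79/(1−0.4451) = 5.0279 °C.
With doubled lapse-rate: g' = 0.2751, ΔT' = 2.79/(1−0.2751) = 3.8488 °C.
Change = 3.8488 − 5.0279 = -1.18 °C.

-1.18 °C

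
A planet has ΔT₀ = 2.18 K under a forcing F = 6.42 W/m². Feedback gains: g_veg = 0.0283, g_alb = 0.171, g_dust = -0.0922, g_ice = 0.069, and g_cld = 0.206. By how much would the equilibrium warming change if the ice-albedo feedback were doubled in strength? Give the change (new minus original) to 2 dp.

Original: g = 0.3821, ΔT = 2.18/(1−0.3821) = 3.5281 K.
With doubled ice-albedo: g' = 0.4511, ΔT' = 2.18/(1−0.4511) = 3.9716 K.
Change = 3.9716 − 3.5281 = 0.44 K.

0.44 K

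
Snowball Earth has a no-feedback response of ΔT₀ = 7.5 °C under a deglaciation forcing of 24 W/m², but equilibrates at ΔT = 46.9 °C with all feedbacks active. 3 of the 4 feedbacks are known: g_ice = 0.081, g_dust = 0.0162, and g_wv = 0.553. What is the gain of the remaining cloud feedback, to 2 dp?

0.19

Amplification A = ΔT/ΔT₀ = 46.9/7.5 = 6.253.
Total gain g = 1 − 1/A = 1 − 1/6.253 = 0.8401.
Known gains sum to 0.081 + 0.0162 + 0.553 = 0.6502.
g_cld = 0.8401 − 0.6502 = 0.19.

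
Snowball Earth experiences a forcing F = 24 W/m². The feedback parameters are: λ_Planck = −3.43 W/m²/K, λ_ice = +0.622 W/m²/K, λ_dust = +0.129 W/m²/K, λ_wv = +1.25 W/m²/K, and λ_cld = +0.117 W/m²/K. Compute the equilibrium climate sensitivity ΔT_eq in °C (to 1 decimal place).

Net feedback parameter λ = (−3.43) + (+0.622) + (+0.129) + (+1.25) + (+0.117) = -1.312 W/m²/K.
ΔT = −F/λ = −24/(-1.312) = 18.3 °C.

18.3 °C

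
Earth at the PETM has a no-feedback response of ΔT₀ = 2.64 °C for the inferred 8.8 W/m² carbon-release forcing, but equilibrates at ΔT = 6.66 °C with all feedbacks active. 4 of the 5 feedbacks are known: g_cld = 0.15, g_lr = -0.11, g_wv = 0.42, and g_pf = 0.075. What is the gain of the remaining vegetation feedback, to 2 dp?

0.07

Amplification A = ΔT/ΔT₀ = 6.66/2.64 = 2.523.
Total gain g = 1 − 1/A = 1 − 1/2.523 = 0.6036.
Known gains sum to 0.15 − 0.11 + 0.42 + 0.075 = 0.535.
g_veg = 0.6036 − 0.535 = 0.07.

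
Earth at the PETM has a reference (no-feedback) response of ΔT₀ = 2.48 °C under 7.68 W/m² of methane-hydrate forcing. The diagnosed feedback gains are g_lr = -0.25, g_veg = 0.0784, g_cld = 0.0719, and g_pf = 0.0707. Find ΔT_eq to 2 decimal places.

Total gain g = -0.25 + 0.0784 + 0.0719 + 0.0707 = -0.029.
Amplification A = 1/(1 + 0.029) = 0.9718.
ΔT = 2.48 × 0.9718 = 2.41 °C.

2.41 °C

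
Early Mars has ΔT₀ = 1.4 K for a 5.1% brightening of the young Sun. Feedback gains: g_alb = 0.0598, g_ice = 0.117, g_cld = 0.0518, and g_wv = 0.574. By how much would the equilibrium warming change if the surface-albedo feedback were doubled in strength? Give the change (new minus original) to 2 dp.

3.08 K

Original: g = 0.8026, ΔT = 1.4/(1−0.8026) = 7.0922 K.
With doubled surface-albedo: g' = 0.8624, ΔT' = 1.4/(1−0.8624) = 10.1744 K.
Change = 10.1744 − 7.0922 = 3.08 K.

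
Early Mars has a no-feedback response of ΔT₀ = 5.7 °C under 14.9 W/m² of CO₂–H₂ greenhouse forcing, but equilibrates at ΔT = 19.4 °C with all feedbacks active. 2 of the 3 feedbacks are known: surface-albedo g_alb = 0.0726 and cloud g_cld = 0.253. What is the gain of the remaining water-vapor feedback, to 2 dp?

0.38

Amplification A = ΔT/ΔT₀ = 19.4/5.7 = 3.404.
Total gain g = 1 − 1/A = 1 − 1/3.404 = 0.7062.
Known gains sum to 0.0726 + 0.253 = 0.3256.
g_wv = 0.7062 − 0.3256 = 0.38.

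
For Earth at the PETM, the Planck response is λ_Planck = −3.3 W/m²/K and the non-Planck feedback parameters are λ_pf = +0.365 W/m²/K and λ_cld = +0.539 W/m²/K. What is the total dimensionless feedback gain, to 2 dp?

Convert to gains: g_pf = 0.365/3.3 = 0.1106; g_cld = 0.539/3.3 = 0.1633.
Total gain g = 0.2739.

0.27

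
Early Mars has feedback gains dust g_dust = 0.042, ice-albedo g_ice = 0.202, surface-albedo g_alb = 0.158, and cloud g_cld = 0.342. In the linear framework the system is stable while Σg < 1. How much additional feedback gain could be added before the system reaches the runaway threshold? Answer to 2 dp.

Current total gain = 0.042 + 0.202 + 0.158 + 0.342 = 0.744.
Margin to runaway = 1 − 0.744 = 0.26.

0.26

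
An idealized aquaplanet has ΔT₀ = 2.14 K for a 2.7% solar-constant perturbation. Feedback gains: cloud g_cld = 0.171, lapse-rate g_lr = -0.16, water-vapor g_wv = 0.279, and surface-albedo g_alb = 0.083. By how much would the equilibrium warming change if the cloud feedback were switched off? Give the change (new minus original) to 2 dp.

-0.73 K

Original: g = 0.373, ΔT = 2.14/(1−0.373) = 3.4131 K.
Without cloud: g' = 0.202, ΔT' = 2.14/(1−0.202) = 2.6817 K.
Change = 2.6817 − 3.4131 = -0.73 K.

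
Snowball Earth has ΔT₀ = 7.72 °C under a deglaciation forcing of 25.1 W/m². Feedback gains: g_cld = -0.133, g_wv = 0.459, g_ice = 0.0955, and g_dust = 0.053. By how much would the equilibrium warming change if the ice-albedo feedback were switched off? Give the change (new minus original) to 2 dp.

-2.26 °C

Original: g = 0.4745, ΔT = 7.72/(1−0.4745) = 14.6908 °C.
Without ice-albedo: g' = 0.379, ΔT' = 7.72/(1−0.379) = 12.4316 °C.
Change = 12.4316 − 14.6908 = -2.26 °C.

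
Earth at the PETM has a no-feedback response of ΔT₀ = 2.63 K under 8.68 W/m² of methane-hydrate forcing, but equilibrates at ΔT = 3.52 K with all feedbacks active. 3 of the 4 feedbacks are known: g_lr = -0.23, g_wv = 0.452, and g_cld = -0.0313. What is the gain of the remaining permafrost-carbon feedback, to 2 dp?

Amplification A = ΔT/ΔT₀ = 3.52/2.63 = 1.338.
Total gain g = 1 − 1/A = 1 − 1/1.338 = 0.2526.
Known gains sum to -0.23 + 0.452 − 0.0313 = 0.1907.
g_pf = 0.2526 − 0.1907 = 0.06.

0.06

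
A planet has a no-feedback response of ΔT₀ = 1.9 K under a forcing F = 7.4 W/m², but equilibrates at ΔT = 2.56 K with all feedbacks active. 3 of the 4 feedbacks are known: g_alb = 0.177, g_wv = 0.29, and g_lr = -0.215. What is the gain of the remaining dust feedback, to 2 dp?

0.01

Amplification A = ΔT/ΔT₀ = 2.56/1.9 = 1.347.
Total gain g = 1 − 1/A = 1 − 1/1.347 = 0.2576.
Known gains sum to 0.177 + 0.29 − 0.215 = 0.252.
g_dust = 0.2576 − 0.252 = 0.01.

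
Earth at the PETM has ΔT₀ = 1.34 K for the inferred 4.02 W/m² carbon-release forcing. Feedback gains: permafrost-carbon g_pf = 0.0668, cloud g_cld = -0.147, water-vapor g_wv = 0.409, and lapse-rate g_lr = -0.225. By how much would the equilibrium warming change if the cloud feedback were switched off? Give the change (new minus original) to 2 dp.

Original: g = 0.1038, ΔT = 1.34/(1−0.1038) = 1.4952 K.
Without cloud: g' = 0.2508, ΔT' = 1.34/(1−0.2508) = 1.7886 K.
Change = 1.7886 − 1.4952 = 0.29 K.

0.29 K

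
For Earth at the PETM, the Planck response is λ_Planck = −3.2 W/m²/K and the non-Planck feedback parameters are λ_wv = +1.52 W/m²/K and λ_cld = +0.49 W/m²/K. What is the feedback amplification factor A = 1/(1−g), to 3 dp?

Convert to gains: g_wv = 1.52/3.2 = 0.475; g_cld = 0.49/3.2 = 0.1531.
Total gain g = 0.6281.
A = 1/(1 − 0.6281) = 2.689.

2.689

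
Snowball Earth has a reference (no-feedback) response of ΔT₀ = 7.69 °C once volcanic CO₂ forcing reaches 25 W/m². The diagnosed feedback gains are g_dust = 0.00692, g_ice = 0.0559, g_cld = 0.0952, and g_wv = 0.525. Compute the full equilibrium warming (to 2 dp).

24.26 °C

Total gain g = 0.00692 + 0.0559 + 0.0952 + 0.525 = 0.68302.
Amplification A = 1/(1 − 0.68302) = 3.155.
ΔT = 7.69 × 3.155 = 24.26 °C.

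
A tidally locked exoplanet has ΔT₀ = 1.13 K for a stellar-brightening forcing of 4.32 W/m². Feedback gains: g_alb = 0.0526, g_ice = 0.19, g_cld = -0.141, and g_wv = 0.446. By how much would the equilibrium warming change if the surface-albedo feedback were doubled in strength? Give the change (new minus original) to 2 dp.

Original: g = 0.5476, ΔT = 1.13/(1−0.5476) = 2.4978 K.
With doubled surface-albedo: g' = 0.6002, ΔT' = 1.13/(1−0.6002) = 2.8264 K.
Change = 2.8264 − 2.4978 = 0.33 K.

0.33 K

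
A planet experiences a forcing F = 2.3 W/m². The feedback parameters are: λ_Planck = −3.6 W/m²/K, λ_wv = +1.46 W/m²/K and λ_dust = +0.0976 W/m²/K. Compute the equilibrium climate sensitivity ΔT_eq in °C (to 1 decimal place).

Net feedback parameter λ = (−3.6) + (+1.46) + (+0.0976) = -2.0424 W/m²/K.
ΔT = −F/λ = −2.3/(-2.0424) = 1.1 °C.

1.1 °C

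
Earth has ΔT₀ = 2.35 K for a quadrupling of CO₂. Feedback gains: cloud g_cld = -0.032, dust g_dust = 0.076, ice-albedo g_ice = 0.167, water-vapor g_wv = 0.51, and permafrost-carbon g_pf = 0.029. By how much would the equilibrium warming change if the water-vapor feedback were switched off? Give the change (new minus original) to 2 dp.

Original: g = 0.75, ΔT = 2.35/(1−0.75) = 9.4000 K.
Without water-vapor: g' = 0.24, ΔT' = 2.35/(1−0.24) = 3.0921 K.
Change = 3.0921 − 9.4000 = -6.31 K.

-6.31 K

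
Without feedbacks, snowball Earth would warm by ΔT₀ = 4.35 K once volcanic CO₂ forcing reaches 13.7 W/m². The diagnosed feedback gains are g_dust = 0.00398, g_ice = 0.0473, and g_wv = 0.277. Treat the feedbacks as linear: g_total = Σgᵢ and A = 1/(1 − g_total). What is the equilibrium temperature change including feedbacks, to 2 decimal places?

6.48 K

Total gain g = 0.00398 + 0.0473 + 0.277 = 0.32828.
Amplification A = 1/(1 − 0.32828) = 1.489.
ΔT = 4.35 × 1.489 = 6.48 K.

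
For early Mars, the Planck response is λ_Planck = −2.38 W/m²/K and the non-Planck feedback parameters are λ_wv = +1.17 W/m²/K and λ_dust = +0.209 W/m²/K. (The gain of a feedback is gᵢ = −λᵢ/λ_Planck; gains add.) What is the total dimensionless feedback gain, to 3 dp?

Convert to gains: g_wv = 1.17/2.38 = 0.4916; g_dust = 0.209/2.38 = 0.08782.
Total gain g = 0.57942.

0.579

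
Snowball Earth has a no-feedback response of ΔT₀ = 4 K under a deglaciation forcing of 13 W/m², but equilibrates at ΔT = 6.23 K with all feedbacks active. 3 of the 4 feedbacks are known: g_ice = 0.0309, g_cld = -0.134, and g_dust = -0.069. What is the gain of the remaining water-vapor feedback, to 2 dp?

Amplification A = ΔT/ΔT₀ = 6.23/4 = 1.558.
Total gain g = 1 − 1/A = 1 − 1/1.558 = 0.3582.
Known gains sum to 0.0309 − 0.134 − 0.069 = -0.1721.
g_wv = 0.3582 + 0.1721 = 0.53.

0.53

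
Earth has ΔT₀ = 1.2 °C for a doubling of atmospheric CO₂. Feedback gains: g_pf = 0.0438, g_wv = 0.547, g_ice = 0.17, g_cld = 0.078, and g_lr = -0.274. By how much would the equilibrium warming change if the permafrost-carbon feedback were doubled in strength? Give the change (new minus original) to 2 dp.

0.31 °C

Original: g = 0.5648, ΔT = 1.2/(1−0.5648) = 2.7574 °C.
With doubled permafrost-carbon: g' = 0.6086, ΔT' = 1.2/(1−0.6086) = 3.0659 °C.
Change = 3.0659 − 2.7574 = 0.31 °C.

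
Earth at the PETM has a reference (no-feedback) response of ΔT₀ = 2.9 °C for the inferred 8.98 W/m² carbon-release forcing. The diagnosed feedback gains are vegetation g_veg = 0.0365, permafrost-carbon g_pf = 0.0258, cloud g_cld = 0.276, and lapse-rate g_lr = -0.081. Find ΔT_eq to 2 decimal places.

3.90 °C

Total gain g = 0.0365 + 0.0258 + 0.276 − 0.081 = 0.2573.
Amplification A = 1/(1 − 0.2573) = 1.346.
ΔT = 2.9 × 1.346 = 3.90 °C.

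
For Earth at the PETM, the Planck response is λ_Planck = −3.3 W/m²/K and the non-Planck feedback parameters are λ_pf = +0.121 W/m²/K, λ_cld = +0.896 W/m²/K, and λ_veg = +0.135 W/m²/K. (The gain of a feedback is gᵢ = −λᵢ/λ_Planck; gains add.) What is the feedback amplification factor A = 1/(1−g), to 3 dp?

1.536

Convert to gains: g_pf = 0.121/3.3 = 0.03667; g_cld = 0.896/3.3 = 0.2715; g_veg = 0.135/3.3 = 0.04091.
Total gain g = 0.34908.
A = 1/(1 − 0.34908) = 1.536.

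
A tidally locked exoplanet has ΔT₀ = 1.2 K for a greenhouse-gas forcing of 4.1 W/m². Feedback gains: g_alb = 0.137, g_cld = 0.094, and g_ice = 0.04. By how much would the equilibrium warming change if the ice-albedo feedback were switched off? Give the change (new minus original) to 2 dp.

Original: g = 0.271, ΔT = 1.2/(1−0.271) = 1.6461 K.
Without ice-albedo: g' = 0.231, ΔT' = 1.2/(1−0.231) = 1.5605 K.
Change = 1.5605 − 1.6461 = -0.09 K.

-0.09 K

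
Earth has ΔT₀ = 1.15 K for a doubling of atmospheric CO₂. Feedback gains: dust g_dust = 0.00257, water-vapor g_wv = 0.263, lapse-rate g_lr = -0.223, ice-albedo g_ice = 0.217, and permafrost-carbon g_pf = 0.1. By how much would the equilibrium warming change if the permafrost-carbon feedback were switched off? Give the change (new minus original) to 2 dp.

-0.24 K

Original: g = 0.35957, ΔT = 1.15/(1−0.35957) = 1.7957 K.
Without permafrost-carbon: g' = 0.25957, ΔT' = 1.15/(1−0.25957) = 1.5532 K.
Change = 1.5532 − 1.7957 = -0.24 K.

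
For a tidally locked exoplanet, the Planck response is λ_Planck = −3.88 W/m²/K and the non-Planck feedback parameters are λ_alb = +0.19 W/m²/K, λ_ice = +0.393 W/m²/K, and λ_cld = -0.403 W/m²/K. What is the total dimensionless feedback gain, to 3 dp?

0.046

Convert to gains: g_alb = 0.19/3.88 = 0.04897; g_ice = 0.393/3.88 = 0.1013; g_cld = -0.403/3.88 = -0.1039.
Total gain g = 0.04637.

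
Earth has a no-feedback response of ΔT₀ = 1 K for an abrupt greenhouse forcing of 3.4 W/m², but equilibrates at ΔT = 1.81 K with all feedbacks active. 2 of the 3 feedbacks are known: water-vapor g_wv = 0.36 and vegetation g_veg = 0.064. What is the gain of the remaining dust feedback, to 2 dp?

Amplification A = ΔT/ΔT₀ = 1.81/1 = 1.81.
Total gain g = 1 − 1/A = 1 − 1/1.81 = 0.4475.
Known gains sum to 0.36 + 0.064 = 0.424.
g_dust = 0.4475 − 0.424 = 0.02.

0.02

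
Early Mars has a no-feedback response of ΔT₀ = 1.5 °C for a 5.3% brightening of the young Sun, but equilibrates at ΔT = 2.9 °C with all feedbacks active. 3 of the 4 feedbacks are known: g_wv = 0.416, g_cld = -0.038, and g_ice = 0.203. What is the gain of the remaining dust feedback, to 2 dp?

-0.10

Amplification A = ΔT/ΔT₀ = 2.9/1.5 = 1.933.
Total gain g = 1 − 1/A = 1 − 1/1.933 = 0.4827.
Known gains sum to 0.416 − 0.038 + 0.203 = 0.581.
g_dust = 0.4827 − 0.581 = -0.10.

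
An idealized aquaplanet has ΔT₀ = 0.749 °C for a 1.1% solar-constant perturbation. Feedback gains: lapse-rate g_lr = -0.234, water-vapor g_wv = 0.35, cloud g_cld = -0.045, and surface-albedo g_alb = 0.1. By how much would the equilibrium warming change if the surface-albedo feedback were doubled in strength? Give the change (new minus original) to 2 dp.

Original: g = 0.171, ΔT = 0.749/(1−0.171) = 0.9035 °C.
With doubled surface-albedo: g' = 0.271, ΔT' = 0.749/(1−0.271) = 1.0274 °C.
Change = 1.0274 − 0.9035 = 0.12 °C.

0.12 °C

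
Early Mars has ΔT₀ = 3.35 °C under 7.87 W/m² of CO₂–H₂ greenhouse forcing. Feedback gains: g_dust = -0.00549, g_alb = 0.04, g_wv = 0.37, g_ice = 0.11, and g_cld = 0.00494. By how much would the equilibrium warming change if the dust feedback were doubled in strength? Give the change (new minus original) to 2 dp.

-0.08 °C

Original: g = 0.51945, ΔT = 3.35/(1−0.51945) = 6.9712 °C.
With doubled dust: g' = 0.51396, ΔT' = 3.35/(1−0.51396) = 6.8924 °C.
Change = 6.8924 − 6.9712 = -0.08 °C.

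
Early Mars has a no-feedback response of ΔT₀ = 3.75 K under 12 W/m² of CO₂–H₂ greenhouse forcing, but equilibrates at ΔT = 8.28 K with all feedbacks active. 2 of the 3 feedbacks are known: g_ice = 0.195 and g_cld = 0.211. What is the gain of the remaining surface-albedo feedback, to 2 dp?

Amplification A = ΔT/ΔT₀ = 8.28/3.75 = 2.208.
Total gain g = 1 − 1/A = 1 − 1/2.208 = 0.5471.
Known gains sum to 0.195 + 0.211 = 0.406.
g_alb = 0.5471 − 0.406 = 0.14.

0.14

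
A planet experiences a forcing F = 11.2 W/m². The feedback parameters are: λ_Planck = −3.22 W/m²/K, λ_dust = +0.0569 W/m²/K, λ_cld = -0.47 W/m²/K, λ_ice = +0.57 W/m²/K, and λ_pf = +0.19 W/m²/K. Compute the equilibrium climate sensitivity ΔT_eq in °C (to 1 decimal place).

3.9 °C

Net feedback parameter λ = (−3.22) + (+0.0569) + (-0.47) + (+0.57) + (+0.19) = -2.8731 W/m²/K.
ΔT = −F/λ = −11.2/(-2.8731) = 3.9 °C.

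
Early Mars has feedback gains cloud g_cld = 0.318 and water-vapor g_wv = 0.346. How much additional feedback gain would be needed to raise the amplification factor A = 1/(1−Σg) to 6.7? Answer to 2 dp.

0.19

Current total gain = 0.664.
Target gain for A = 6.7: g* = 1 − 1/6.7 = 0.8507.
Additional gain needed = 0.8507 − 0.664 = 0.19.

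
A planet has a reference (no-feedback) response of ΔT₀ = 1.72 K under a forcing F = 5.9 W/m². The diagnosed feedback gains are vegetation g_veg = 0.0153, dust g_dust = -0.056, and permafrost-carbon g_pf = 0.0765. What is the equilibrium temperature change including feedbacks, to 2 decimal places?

1.78 K

Total gain g = 0.0153 − 0.056 + 0.0765 = 0.0358.
Amplification A = 1/(1 − 0.0358) = 1.037.
ΔT = 1.72 × 1.037 = 1.78 K.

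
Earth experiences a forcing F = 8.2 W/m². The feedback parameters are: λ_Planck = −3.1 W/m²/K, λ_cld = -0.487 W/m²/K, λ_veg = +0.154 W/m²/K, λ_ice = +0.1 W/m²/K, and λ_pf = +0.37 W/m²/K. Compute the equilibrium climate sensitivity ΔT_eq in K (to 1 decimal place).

Net feedback parameter λ = (−3.1) + (-0.487) + (+0.154) + (+0.1) + (+0.37) = -2.963 W/m²/K.
ΔT = −F/λ = −8.2/(-2.963) = 2.8 K.

2.8 K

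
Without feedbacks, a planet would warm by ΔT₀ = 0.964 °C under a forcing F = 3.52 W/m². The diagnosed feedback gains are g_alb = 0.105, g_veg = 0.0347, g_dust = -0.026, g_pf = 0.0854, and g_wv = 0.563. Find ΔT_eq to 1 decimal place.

4.1 °C

Total gain g = 0.105 + 0.0347 − 0.026 + 0.0854 + 0.563 = 0.7621.
Amplification A = 1/(1 − 0.7621) = 4.203.
ΔT = 0.964 × 4.203 = 4.1 °C.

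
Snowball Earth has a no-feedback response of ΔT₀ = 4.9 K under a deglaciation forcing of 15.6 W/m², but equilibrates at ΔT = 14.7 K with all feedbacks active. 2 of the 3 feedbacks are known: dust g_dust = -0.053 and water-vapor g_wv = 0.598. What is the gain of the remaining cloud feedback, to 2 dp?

0.12

Amplification A = ΔT/ΔT₀ = 14.7/4.9 = 3.
Total gain g = 1 − 1/A = 1 − 1/3 = 0.6667.
Known gains sum to -0.053 + 0.598 = 0.545.
g_cld = 0.6667 − 0.545 = 0.12.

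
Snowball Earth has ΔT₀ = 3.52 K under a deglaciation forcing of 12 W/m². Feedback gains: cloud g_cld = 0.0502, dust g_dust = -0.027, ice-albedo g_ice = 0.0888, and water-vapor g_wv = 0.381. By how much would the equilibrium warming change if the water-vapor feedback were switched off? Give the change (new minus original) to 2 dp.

-2.98 K

Original: g = 0.493, ΔT = 3.52/(1−0.493) = 6.9428 K.
Without water-vapor: g' = 0.112, ΔT' = 3.52/(1−0.112) = 3.9640 K.
Change = 3.9640 − 6.9428 = -2.98 K.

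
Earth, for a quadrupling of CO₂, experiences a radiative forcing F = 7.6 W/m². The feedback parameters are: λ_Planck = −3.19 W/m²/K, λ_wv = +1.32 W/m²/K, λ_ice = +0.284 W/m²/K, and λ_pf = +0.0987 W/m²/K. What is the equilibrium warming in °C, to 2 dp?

5.11 °C

Net feedback parameter λ = (−3.19) + (+1.32) + (+0.284) + (+0.0987) = -1.4873 W/m²/K.
ΔT = −F/λ = −7.6/(-1.4873) = 5.11 °C.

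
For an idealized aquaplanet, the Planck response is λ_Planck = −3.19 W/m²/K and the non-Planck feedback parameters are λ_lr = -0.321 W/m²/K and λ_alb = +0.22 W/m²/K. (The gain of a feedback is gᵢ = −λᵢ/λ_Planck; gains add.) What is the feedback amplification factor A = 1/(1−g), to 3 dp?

Convert to gains: g_lr = -0.321/3.19 = -0.1006; g_alb = 0.22/3.19 = 0.06897.
Total gain g = -0.03163.
A = 1/(1 + 0.03163) = 0.969.

0.969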